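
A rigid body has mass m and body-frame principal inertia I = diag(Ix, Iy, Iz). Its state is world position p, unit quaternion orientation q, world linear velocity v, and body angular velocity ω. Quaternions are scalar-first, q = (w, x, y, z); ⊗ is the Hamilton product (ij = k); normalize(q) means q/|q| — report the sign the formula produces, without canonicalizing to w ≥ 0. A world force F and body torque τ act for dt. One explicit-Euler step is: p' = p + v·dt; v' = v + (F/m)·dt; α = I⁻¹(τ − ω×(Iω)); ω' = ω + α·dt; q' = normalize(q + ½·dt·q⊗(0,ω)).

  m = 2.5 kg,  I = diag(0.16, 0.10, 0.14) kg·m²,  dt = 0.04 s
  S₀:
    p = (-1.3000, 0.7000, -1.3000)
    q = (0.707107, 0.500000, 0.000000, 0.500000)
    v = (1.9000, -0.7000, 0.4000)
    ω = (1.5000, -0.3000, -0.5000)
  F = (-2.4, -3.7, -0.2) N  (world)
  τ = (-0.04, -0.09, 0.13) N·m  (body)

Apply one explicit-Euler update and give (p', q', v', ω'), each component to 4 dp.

p' = (-1.2240, 0.6720, -1.2840)
q' = (0.6967, 0.5239, 0.0157, 0.4897)
v' = (1.8616, -0.7592, 0.3968)
ω' = (1.4885, -0.3300, -0.4706)

precession coupling ω×(Iω) = (0.0060, -0.0150, 0.0270)
(τ − ω×Iω)/I = (-0.2875, -0.7500, 0.7357)
ω' = ω + α·dt = (1.4885, -0.3300, -0.4706)
2q̇ = q⊗(0,ω) = (-0.5000000, 1.2106605, 0.7878679, -0.5035535)
q' = normalize(q + ½dt·q⊗(0,ω)) = (0.6967, 0.5239, 0.0157, 0.4897)
p' = p + v·dt = (-1.2240, 0.6720, -1.2840)
new velocity v' = (1.8616, -0.7592, 0.3968)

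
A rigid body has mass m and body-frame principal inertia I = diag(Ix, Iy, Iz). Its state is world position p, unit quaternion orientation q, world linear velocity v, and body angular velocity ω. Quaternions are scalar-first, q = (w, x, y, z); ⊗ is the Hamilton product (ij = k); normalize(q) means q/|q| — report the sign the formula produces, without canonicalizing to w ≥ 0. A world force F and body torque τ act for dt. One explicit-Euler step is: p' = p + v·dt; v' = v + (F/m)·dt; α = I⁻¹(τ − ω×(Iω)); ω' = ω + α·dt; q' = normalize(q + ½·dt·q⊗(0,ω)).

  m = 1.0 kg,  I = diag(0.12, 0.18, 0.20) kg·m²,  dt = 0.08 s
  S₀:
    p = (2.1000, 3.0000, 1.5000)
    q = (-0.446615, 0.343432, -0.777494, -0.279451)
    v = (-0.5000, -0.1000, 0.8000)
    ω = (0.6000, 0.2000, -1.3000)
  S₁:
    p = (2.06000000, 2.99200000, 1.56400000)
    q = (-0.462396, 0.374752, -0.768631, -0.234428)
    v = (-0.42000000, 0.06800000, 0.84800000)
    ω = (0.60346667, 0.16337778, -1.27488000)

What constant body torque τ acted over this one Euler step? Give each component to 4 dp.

τ = (0.0000, -0.0200, 0.0700)

rate change Δω = (0.00346667, -0.03662222, 0.02512000)
precession coupling = (-0.0052, 0.0624, 0.0072)
applied torque τ = (0.0000, -0.0200, 0.0700)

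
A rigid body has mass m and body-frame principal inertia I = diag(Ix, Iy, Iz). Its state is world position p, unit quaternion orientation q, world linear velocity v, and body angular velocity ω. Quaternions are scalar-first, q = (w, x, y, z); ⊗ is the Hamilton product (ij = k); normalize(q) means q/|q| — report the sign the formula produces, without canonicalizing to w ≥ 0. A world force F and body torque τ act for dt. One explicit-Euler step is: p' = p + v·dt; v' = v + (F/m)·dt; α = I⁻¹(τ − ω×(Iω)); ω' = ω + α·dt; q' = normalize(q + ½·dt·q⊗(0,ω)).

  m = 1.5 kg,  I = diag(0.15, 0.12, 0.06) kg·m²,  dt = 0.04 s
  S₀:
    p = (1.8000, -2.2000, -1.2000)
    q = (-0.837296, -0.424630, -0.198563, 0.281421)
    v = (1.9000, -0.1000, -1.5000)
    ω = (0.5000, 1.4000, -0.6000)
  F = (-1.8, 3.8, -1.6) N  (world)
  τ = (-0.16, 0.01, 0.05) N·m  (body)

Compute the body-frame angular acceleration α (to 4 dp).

α = (-1.4027, 0.3083, 1.1833)

ω×(Iω) gyroscopic = (0.0504, -0.0270, -0.0210)
(τ − ω×Iω)/I = (-1.4027, 0.3083, 1.1833)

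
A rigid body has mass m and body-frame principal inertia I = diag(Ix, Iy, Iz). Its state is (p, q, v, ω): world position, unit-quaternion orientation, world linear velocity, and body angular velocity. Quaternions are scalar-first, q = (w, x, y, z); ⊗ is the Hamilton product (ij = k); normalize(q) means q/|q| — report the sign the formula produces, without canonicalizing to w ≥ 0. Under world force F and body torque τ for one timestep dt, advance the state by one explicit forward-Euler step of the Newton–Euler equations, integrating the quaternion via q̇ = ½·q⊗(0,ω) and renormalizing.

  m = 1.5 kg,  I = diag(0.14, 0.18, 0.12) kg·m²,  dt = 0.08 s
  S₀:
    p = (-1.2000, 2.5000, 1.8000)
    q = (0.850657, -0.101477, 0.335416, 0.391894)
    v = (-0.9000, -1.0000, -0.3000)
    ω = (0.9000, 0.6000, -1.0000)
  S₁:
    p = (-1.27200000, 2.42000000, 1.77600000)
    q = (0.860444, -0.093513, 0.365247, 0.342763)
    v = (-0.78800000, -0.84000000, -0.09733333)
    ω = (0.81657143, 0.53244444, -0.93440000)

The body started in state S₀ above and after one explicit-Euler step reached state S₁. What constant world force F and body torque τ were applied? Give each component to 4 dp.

F = (2.1000, 3.0000, 3.8000)
τ = (-0.1100, -0.1700, 0.1200)

Δω = ω₁−ω₀ = (-0.08342857, -0.06755556, 0.06560000)
ω₀×(Iω₀) = (0.0360, -0.0180, 0.0216)
applied torque τ = (-0.1100, -0.1700, 0.1200)
velocity change Δv = (0.11200000, 0.16000000, 0.20266667)
m·(v₁−v₀)/dt = (2.1000, 3.0000, 3.8000)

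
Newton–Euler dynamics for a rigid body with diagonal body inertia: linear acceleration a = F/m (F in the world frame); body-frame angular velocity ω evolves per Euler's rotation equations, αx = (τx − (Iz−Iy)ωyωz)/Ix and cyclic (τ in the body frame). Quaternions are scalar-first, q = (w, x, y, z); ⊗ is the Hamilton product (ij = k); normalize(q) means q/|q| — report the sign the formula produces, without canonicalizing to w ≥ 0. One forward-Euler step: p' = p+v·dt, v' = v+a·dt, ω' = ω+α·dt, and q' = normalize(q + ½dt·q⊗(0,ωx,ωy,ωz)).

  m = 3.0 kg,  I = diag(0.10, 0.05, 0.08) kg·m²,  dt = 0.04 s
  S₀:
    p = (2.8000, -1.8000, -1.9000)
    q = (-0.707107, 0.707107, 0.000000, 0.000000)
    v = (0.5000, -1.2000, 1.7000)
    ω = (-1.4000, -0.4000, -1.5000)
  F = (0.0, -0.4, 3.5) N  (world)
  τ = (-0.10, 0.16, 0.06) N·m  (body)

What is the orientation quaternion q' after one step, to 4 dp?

q' = (-0.6867, 0.7263, 0.0268, 0.0155)

Hamilton product q⊗(0,ω) = (0.9899498, 0.9899498, 1.3435033, 0.7778177)
q + ½dt·q⊗(0,ω), renormalized = (-0.6867, 0.7263, 0.0268, 0.0155)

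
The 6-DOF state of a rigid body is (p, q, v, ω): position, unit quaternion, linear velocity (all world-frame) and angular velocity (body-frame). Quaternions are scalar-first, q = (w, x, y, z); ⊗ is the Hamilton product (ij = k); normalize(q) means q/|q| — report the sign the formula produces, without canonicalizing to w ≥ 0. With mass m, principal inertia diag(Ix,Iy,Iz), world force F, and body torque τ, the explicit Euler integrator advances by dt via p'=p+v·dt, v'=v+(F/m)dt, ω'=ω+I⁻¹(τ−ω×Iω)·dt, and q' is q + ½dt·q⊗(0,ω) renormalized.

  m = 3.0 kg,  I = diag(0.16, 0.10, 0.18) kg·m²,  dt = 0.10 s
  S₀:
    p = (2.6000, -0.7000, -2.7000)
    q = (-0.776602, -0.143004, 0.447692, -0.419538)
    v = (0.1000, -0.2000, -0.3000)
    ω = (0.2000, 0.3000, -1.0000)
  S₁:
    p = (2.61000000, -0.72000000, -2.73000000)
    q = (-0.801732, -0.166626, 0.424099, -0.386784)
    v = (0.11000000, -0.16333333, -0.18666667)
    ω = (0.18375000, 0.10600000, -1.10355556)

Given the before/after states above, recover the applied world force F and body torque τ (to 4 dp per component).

ω₁ − ω₀ = (-0.01625000, -0.19400000, -0.10355556)
I·α + gyro = (-0.0500, -0.1900, -0.1900)
Δv = v₁−v₀ = (0.01000000, 0.03666667, 0.11333333)
m·(v₁−v₀)/dt = (0.3000, 1.1000, 3.4000)

F = (0.3000, 1.1000, 3.4000)
τ = (-0.0500, -0.1900, -0.1900)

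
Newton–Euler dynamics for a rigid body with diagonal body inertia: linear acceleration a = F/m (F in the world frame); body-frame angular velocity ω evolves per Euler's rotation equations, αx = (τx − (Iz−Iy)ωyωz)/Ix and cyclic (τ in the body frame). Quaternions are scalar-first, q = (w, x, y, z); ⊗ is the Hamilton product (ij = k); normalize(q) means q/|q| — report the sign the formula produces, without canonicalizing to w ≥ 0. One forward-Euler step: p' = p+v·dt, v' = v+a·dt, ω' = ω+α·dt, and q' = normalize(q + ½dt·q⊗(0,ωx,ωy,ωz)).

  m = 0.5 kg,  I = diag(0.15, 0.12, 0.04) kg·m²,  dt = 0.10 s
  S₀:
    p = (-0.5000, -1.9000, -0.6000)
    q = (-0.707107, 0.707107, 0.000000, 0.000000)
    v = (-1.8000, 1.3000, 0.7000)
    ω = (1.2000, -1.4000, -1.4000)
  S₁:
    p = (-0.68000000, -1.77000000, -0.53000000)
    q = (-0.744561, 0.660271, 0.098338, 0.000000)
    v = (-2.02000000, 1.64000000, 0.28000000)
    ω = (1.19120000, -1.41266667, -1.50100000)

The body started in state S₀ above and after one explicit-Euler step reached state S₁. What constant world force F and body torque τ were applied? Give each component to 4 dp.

F = (-1.1000, 1.7000, -2.1000)
τ = (-0.1700, -0.2000, 0.0100)

Δv = v₁−v₀ = (-0.22000000, 0.34000000, -0.42000000)
F = m·Δv/dt = (-1.1000, 1.7000, -2.1000)
Δω = ω₁−ω₀ = (-0.00880000, -0.01266667, -0.10100000)
precession coupling = (-0.1568, -0.1848, 0.0504)
I·α + gyro = (-0.1700, -0.2000, 0.0100)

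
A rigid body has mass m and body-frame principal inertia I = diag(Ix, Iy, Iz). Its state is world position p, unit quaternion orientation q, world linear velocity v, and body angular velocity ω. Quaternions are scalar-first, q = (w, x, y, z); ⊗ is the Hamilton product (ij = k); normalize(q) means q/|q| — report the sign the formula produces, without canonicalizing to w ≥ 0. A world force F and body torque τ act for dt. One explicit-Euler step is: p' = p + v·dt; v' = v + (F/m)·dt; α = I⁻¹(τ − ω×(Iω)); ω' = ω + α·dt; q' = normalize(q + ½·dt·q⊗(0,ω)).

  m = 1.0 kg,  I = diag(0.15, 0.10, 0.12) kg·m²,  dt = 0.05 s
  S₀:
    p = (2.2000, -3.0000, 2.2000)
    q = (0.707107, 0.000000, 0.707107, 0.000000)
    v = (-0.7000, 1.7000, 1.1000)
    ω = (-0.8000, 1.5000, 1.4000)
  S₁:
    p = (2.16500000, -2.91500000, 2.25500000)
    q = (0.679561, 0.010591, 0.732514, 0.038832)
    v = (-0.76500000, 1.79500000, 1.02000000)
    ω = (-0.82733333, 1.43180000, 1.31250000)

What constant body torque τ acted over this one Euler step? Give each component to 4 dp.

τ = (-0.0400, -0.1700, -0.1500)

ω₁ − ω₀ = (-0.02733333, -0.06820000, -0.08750000)
τ = I·(Δω/dt) + ω₀×(Iω₀) = (-0.0400, -0.1700, -0.1500)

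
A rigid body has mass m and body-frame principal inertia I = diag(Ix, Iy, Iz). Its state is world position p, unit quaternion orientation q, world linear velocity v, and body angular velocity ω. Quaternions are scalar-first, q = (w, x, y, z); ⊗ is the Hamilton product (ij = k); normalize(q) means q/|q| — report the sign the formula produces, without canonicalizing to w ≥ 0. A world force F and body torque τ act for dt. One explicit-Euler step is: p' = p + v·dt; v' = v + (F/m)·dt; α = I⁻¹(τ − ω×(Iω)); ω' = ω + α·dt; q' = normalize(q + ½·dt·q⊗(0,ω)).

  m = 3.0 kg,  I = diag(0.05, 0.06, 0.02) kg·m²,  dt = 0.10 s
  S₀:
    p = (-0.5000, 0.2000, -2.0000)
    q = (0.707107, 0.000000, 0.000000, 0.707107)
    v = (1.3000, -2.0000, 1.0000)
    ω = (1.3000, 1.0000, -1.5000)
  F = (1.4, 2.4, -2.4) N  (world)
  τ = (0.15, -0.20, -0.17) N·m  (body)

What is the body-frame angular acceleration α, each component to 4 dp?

α = (1.8000, -2.3583, -9.1500)

ω×(Iω) gyroscopic = (0.0600, -0.0585, 0.0130)
angular accel α = (1.8000, -2.3583, -9.1500)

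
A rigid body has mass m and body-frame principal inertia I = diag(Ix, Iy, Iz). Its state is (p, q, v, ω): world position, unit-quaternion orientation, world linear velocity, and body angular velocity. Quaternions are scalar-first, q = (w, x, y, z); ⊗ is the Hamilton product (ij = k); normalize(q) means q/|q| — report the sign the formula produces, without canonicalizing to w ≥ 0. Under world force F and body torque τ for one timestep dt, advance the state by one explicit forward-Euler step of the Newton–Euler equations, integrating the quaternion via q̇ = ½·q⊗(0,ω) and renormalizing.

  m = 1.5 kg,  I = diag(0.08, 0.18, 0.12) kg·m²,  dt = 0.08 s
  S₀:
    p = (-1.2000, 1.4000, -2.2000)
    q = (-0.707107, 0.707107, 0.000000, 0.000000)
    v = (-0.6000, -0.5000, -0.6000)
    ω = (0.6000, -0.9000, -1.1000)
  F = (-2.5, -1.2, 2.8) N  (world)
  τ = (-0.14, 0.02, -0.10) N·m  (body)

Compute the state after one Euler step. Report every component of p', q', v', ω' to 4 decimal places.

p' = (-1.2480, 1.3600, -2.2480)
q' = (-0.7227, 0.6888, 0.0565, 0.0056)
v' = (-0.7333, -0.5640, -0.4507)
ω' = (0.5194, -0.9028, -1.1307)

a = F/m = (-1.6667, -0.8000, 1.8667)
p' = p + v·dt = (-1.2480, 1.3600, -2.2480)
v' = v + a·dt = (-0.7333, -0.5640, -0.4507)
α = I⁻¹(τ − ω×Iω) = (-1.0075, -0.0356, -0.3833)
new body rate ω' = (0.5194, -0.9028, -1.1307)
2q̇ = q⊗(0,ω) = (-0.4242642, -0.4242642, 1.4142140, 0.1414214)
updated quaternion q' = (-0.7227, 0.6888, 0.0565, 0.0056)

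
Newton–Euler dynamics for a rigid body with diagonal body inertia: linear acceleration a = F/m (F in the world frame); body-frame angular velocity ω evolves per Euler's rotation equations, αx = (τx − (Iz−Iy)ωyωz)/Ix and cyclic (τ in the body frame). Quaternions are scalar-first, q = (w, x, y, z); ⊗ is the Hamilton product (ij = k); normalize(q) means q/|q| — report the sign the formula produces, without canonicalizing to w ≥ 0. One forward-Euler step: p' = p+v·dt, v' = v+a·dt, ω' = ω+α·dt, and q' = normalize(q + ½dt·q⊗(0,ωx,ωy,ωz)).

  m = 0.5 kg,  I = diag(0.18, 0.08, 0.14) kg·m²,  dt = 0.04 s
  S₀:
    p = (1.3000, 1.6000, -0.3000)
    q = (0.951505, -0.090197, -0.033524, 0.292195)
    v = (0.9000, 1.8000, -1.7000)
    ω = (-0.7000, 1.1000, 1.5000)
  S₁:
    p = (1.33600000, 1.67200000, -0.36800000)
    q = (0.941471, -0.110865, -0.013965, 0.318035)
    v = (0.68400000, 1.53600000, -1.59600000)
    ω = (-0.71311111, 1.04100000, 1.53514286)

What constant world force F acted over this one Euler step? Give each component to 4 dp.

velocity change Δv = (-0.21600000, -0.26400000, 0.10400000)
applied force F = (-2.7000, -3.3000, 1.3000)

F = (-2.7000, -3.3000, 1.3000)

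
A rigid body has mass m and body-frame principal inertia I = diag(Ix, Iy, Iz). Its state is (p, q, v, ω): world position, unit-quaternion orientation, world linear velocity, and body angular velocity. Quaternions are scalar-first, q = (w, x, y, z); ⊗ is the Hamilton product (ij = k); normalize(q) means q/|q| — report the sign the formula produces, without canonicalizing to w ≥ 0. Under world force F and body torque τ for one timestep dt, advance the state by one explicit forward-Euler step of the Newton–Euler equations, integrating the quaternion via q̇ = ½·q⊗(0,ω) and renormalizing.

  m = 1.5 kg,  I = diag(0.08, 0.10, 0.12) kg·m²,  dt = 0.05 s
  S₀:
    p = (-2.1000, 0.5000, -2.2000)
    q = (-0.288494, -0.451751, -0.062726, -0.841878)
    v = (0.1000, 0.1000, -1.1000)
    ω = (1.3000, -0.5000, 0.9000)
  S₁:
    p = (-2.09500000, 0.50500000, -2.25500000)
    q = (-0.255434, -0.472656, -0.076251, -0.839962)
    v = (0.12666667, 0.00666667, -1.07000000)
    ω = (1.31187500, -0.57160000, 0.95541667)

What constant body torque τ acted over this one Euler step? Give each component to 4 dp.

Δω = ω₁−ω₀ = (0.01187500, -0.07160000, 0.05541667)
τ = I·(Δω/dt) + ω₀×(Iω₀) = (0.0100, -0.1900, 0.1200)

τ = (0.0100, -0.1900, 0.1200)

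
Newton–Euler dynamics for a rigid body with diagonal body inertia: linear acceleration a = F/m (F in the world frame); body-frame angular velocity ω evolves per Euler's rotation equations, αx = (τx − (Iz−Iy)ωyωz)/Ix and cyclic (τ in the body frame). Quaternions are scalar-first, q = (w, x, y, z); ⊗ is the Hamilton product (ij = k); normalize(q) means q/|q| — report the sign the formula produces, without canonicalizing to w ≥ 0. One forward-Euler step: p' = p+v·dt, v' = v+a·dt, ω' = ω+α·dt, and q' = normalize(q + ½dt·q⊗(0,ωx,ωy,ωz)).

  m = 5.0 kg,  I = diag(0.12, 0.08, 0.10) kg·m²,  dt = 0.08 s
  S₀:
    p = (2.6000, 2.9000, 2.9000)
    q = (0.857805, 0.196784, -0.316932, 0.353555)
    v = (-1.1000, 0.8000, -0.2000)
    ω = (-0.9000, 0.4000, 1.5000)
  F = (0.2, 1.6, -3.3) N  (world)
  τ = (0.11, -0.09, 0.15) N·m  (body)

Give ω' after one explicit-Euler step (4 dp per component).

precession coupling ω×(Iω) = (0.0120, -0.0270, 0.0144)
α = I⁻¹(τ − ω×Iω) = (0.8167, -0.7875, 1.3560)
ω + α·dt = (-0.8347, 0.3370, 1.6085)

ω' = (-0.8347, 0.3370, 1.6085)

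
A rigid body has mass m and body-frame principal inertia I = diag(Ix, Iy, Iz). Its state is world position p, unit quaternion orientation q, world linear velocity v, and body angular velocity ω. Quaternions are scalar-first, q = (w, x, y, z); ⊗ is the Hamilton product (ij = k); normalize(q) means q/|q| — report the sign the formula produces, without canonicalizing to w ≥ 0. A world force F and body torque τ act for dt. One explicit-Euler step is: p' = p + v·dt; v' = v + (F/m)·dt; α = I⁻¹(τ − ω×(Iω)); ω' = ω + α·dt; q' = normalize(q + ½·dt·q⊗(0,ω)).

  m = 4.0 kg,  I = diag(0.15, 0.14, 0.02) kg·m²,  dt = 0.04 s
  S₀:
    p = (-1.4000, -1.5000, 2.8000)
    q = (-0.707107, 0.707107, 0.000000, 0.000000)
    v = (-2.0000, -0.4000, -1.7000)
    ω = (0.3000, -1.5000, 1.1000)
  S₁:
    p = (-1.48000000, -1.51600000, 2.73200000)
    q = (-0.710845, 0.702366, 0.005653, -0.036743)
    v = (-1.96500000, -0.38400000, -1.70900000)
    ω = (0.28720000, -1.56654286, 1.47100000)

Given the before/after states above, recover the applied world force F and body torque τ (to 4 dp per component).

Δv = v₁−v₀ = (0.03500000, 0.01600000, -0.00900000)
F = m·Δv/dt = (3.5000, 1.6000, -0.9000)
Δω = ω₁−ω₀ = (-0.01280000, -0.06654286, 0.37100000)
τ = I·(Δω/dt) + ω₀×(Iω₀) = (0.1500, -0.1900, 0.1900)

F = (3.5000, 1.6000, -0.9000)
τ = (0.1500, -0.1900, 0.1900)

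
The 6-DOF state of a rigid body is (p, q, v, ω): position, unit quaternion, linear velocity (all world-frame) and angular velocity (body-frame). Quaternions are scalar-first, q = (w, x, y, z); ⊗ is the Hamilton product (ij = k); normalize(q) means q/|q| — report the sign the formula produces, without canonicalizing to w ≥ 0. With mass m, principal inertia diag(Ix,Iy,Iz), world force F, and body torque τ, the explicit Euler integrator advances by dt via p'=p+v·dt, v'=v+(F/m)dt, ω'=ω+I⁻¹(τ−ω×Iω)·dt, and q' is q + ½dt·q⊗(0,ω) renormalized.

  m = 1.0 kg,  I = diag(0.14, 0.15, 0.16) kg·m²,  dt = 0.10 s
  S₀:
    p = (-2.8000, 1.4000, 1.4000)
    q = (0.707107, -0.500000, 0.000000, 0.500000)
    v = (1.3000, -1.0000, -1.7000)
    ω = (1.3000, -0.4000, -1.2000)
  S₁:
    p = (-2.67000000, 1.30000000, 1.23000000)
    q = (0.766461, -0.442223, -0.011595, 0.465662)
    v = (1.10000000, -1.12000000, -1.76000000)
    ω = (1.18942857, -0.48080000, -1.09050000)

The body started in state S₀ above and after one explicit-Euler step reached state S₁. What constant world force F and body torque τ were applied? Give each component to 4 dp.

Δω = ω₁−ω₀ = (-0.11057143, -0.08080000, 0.10950000)
precession coupling = (0.0048, 0.0312, -0.0052)
applied torque τ = (-0.1500, -0.0900, 0.1700)
v₁ − v₀ = (-0.20000000, -0.12000000, -0.06000000)
applied force F = (-2.0000, -1.2000, -0.6000)

F = (-2.0000, -1.2000, -0.6000)
τ = (-0.1500, -0.0900, 0.1700)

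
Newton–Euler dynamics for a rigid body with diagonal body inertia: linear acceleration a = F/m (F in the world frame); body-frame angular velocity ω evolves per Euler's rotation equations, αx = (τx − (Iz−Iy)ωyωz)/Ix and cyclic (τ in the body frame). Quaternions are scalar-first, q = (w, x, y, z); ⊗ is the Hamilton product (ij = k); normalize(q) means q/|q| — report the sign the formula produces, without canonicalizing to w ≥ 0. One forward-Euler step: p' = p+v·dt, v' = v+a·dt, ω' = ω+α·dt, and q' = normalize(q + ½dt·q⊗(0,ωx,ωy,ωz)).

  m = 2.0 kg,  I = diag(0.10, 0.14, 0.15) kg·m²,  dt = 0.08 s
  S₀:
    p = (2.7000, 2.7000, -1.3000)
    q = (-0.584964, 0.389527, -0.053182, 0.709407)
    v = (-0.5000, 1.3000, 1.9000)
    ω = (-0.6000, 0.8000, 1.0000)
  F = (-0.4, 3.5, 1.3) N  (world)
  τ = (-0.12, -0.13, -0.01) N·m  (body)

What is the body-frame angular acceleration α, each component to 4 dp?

precession coupling ω×(Iω) = (0.0080, 0.0300, -0.0192)
(τ − ω×Iω)/I = (-1.2800, -1.1429, 0.0613)

α = (-1.2800, -1.1429, 0.0613)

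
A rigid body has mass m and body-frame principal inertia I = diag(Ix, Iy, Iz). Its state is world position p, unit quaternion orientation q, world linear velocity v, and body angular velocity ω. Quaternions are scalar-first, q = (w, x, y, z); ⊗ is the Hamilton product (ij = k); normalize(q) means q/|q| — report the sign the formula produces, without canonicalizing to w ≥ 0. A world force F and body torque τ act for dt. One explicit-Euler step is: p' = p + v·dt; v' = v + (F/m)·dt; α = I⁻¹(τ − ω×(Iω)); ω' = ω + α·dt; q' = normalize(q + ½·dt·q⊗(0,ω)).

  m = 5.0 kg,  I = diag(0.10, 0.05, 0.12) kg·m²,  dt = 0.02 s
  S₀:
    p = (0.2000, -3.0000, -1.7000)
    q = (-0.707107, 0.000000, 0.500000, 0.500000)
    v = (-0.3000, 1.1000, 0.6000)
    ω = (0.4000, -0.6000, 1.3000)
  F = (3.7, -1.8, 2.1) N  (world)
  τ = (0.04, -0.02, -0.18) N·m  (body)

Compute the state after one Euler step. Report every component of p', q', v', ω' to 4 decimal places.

p' = (0.1940, -2.9780, -1.6880)
q' = (-0.7105, 0.0067, 0.5062, 0.4888)
v' = (-0.2852, 1.0928, 0.6084)
ω' = (0.4189, -0.6038, 1.2680)

p' = p + v·dt = (0.1940, -2.9780, -1.6880)
v' = v + a·dt = (-0.2852, 1.0928, 0.6084)
α = I⁻¹(τ − ω×Iω) = (0.9460, -0.1920, -1.6000)
ω + α·dt = (0.4189, -0.6038, 1.2680)
q⊗(0,ω) = (-0.3500000, 0.6671572, 0.6242642, -1.1192391)
q' = normalize(q + ½dt·q⊗(0,ω)) = (-0.7105, 0.0067, 0.5062, 0.4888)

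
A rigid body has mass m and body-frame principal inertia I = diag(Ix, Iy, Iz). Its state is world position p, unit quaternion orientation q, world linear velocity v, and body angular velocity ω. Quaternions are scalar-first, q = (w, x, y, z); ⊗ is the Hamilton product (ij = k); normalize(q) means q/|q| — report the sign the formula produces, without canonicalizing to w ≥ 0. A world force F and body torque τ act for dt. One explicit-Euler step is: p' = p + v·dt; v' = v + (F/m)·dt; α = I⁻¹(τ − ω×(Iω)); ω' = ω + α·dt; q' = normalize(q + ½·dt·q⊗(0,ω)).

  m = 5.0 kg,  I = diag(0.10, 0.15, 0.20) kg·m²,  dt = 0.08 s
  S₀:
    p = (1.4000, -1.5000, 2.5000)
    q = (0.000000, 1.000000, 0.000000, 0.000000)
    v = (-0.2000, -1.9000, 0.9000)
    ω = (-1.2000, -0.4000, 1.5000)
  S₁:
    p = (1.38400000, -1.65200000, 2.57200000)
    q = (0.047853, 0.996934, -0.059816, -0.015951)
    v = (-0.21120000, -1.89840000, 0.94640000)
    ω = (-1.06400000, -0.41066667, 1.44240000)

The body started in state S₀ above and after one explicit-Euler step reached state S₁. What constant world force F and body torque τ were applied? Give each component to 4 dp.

Δω = ω₁−ω₀ = (0.13600000, -0.01066667, -0.05760000)
ω₀×(Iω₀) = (-0.0300, 0.1800, 0.0240)
τ = I·(Δω/dt) + ω₀×(Iω₀) = (0.1400, 0.1600, -0.1200)
Δv = v₁−v₀ = (-0.01120000, 0.00160000, 0.04640000)
m·(v₁−v₀)/dt = (-0.7000, 0.1000, 2.9000)

F = (-0.7000, 0.1000, 2.9000)
τ = (0.1400, 0.1600, -0.1200)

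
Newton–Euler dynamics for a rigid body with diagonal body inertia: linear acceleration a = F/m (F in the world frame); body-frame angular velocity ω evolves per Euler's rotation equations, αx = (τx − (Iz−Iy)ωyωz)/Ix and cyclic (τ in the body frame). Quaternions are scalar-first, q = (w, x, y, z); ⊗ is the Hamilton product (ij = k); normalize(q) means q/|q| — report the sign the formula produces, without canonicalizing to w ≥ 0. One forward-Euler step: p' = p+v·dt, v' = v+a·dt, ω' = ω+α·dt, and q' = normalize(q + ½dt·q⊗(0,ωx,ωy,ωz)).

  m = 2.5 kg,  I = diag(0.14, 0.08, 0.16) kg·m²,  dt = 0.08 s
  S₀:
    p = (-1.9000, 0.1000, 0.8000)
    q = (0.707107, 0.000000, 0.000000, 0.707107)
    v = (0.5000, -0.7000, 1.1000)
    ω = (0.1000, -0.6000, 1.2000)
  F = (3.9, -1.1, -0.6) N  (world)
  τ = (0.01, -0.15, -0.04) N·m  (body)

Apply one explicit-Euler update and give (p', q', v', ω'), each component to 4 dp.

p' = (-1.8600, 0.0440, 0.8880)
q' = (0.6722, 0.0198, -0.0141, 0.7400)
v' = (0.6248, -0.7352, 1.0808)
ω' = (0.1386, -0.7476, 1.1782)

gyro term ω×Iω = (-0.0576, -0.0024, 0.0036)
angular accel α = (0.4829, -1.8450, -0.2725)
new body rate ω' = (0.1386, -0.7476, 1.1782)
q⊗(0,ω) = (-0.8485284, 0.4949749, -0.3535535, 0.8485284)
q + ½dt·q⊗(0,ω), renormalized = (0.6722, 0.0198, -0.0141, 0.7400)
a = (1.5600, -0.4400, -0.2400)
new position p' = (-1.8600, 0.0440, 0.8880)
v + (F/m)dt = (0.6248, -0.7352, 1.0808)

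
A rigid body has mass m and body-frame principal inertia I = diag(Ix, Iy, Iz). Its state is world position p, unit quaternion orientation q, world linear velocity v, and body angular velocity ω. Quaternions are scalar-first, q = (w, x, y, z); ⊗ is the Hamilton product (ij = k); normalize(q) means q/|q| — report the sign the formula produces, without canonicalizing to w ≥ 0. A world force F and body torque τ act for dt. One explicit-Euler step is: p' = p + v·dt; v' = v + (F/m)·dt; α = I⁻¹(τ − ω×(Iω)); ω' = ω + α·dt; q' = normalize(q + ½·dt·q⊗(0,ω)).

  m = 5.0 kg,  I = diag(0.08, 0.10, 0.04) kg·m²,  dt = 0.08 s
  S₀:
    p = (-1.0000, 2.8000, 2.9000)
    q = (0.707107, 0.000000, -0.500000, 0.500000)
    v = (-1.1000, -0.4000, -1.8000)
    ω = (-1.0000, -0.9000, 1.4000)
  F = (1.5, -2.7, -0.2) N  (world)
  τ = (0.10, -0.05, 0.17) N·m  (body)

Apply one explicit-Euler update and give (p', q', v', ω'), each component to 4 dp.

p + v·dt = (-1.0880, 2.7680, 2.7560)
v' = v + a·dt = (-1.0760, -0.4432, -1.8032)
ω×(Iω) gyroscopic = (0.0756, -0.0560, 0.0180)
(τ − ω×Iω)/I = (0.3050, 0.0600, 3.8000)
ω' = ω + α·dt = (-0.9756, -0.8952, 1.7040)
q⊗(0,ω) = (-1.1500000, -0.9571070, -1.1363963, 0.4899498)
q' = normalize(q + ½dt·q⊗(0,ω)) = (0.6591, -0.0382, -0.5438, 0.5180)

p' = (-1.0880, 2.7680, 2.7560)
q' = (0.6591, -0.0382, -0.5438, 0.5180)
v' = (-1.0760, -0.4432, -1.8032)
ω' = (-0.9756, -0.8952, 1.7040)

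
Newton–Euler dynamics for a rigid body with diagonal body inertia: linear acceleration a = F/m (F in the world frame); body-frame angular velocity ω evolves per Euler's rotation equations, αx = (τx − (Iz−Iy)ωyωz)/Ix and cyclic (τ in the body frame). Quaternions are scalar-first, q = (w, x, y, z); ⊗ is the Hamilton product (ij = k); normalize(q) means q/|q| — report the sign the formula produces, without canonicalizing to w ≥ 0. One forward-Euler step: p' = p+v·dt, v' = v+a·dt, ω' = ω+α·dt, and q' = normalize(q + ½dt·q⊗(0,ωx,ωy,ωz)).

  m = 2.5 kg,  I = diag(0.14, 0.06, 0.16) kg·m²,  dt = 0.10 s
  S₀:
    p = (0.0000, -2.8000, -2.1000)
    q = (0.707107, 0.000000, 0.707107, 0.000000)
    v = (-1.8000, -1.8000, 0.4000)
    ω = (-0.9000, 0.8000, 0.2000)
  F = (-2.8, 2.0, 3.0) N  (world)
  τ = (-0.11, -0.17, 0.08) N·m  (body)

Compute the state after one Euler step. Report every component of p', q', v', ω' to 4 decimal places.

a = (-1.1200, 0.8000, 1.2000)
p + v·dt = (-0.1800, -2.9800, -2.0600)
v' = v + a·dt = (-1.9120, -1.7200, 0.5200)
gyro term ω×Iω = (0.0160, 0.0036, 0.0576)
(τ − ω×Iω)/I = (-0.9000, -2.8933, 0.1400)
new body rate ω' = (-0.9900, 0.5107, 0.2140)
q⊗(0,ω) = (-0.5656856, -0.4949749, 0.5656856, 0.7778177)
q + ½dt·q⊗(0,ω), renormalized = (0.6776, -0.0247, 0.7340, 0.0388)

p' = (-0.1800, -2.9800, -2.0600)
q' = (0.6776, -0.0247, 0.7340, 0.0388)
v' = (-1.9120, -1.7200, 0.5200)
ω' = (-0.9900, 0.5107, 0.2140)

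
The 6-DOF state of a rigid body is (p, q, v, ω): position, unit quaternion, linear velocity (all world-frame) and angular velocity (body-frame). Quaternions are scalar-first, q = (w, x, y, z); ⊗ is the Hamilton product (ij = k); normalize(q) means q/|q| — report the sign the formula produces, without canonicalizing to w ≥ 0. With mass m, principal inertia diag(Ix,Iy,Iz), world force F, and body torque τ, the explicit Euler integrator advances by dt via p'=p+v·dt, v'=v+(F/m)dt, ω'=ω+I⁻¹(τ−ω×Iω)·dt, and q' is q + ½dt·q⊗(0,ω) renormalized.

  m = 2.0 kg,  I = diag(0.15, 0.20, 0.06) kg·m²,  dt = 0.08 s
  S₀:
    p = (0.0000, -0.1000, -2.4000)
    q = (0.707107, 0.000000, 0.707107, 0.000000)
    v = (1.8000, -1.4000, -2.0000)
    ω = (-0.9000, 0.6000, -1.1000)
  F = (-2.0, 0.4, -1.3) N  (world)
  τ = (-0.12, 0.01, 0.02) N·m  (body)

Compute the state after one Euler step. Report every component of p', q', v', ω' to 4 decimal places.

a = F/m = (-1.0000, 0.2000, -0.6500)
p + v·dt = (0.1440, -0.2120, -2.5600)
v + (F/m)dt = (1.7200, -1.3840, -2.0520)
α = I⁻¹(τ − ω×Iω) = (-1.4160, -0.3955, 0.7833)
ω + α·dt = (-1.0133, 0.5684, -1.0373)
q⊗(0,ω) = (-0.4242642, -1.4142140, 0.4242642, -0.1414214)
q' = normalize(q + ½dt·q⊗(0,ω)) = (0.6888, -0.0565, 0.7227, -0.0056)

p' = (0.1440, -0.2120, -2.5600)
q' = (0.6888, -0.0565, 0.7227, -0.0056)
v' = (1.7200, -1.3840, -2.0520)
ω' = (-1.0133, 0.5684, -1.0373)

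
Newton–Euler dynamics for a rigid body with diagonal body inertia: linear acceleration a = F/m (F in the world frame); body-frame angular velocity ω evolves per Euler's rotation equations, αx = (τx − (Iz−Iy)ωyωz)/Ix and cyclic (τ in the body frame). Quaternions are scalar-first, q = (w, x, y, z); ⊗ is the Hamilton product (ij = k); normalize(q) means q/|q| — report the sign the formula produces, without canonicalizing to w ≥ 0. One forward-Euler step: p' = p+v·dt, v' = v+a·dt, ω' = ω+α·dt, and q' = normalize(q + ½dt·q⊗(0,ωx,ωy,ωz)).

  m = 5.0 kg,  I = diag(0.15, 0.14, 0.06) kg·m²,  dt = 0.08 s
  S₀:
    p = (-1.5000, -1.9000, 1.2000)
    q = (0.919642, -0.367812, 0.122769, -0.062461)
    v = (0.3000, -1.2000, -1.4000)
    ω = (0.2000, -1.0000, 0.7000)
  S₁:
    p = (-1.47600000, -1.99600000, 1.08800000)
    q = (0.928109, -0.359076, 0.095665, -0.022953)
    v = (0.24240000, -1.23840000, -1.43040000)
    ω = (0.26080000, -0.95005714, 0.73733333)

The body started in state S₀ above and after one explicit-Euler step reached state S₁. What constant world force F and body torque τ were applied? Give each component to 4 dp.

v₁ − v₀ = (-0.05760000, -0.03840000, -0.03040000)
applied force F = (-3.6000, -2.4000, -1.9000)
Δω = ω₁−ω₀ = (0.06080000, 0.04994286, 0.03733333)
ω₀×(Iω₀) = (0.0560, 0.0126, 0.0020)
applied torque τ = (0.1700, 0.1000, 0.0300)

F = (-3.6000, -2.4000, -1.9000)
τ = (0.1700, 0.1000, 0.0300)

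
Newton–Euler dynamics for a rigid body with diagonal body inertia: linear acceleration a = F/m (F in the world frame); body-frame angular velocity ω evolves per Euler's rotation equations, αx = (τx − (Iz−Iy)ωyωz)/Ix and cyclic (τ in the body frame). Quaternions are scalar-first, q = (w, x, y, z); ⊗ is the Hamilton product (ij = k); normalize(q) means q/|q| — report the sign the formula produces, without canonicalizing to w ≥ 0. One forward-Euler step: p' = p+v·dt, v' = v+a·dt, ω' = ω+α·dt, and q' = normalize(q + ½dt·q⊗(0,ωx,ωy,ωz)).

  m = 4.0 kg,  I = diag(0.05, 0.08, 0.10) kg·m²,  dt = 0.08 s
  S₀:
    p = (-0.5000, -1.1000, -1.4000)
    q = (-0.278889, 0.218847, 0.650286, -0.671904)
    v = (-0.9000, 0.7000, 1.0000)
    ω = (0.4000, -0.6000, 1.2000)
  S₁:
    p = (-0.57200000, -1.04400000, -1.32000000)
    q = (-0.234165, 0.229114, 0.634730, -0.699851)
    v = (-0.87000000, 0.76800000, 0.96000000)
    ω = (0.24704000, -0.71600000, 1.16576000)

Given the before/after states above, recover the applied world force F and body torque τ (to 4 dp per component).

Δω = ω₁−ω₀ = (-0.15296000, -0.11600000, -0.03424000)
I·α + gyro = (-0.1100, -0.1400, -0.0500)
velocity change Δv = (0.03000000, 0.06800000, -0.04000000)
F = m·Δv/dt = (1.5000, 3.4000, -2.0000)

F = (1.5000, 3.4000, -2.0000)
τ = (-0.1100, -0.1400, -0.0500)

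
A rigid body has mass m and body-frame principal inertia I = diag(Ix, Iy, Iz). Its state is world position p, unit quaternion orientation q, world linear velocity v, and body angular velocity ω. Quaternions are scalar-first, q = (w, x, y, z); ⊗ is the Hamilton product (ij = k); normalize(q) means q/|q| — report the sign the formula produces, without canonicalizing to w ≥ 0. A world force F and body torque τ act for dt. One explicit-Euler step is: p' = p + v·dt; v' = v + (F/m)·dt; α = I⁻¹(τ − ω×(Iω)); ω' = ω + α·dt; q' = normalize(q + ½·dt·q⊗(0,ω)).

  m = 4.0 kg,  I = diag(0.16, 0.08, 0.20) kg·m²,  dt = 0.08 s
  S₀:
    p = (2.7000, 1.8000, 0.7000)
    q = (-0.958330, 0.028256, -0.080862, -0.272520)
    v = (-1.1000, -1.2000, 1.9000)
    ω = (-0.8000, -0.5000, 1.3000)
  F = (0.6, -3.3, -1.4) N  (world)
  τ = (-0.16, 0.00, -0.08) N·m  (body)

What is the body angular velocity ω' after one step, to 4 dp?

ω' = (-0.8410, -0.5416, 1.2808)

ω×(Iω) gyroscopic = (-0.0780, 0.0416, -0.0320)
angular accel α = (-0.5125, -0.5200, -0.2400)
ω + α·dt = (-0.8410, -0.5416, 1.2808)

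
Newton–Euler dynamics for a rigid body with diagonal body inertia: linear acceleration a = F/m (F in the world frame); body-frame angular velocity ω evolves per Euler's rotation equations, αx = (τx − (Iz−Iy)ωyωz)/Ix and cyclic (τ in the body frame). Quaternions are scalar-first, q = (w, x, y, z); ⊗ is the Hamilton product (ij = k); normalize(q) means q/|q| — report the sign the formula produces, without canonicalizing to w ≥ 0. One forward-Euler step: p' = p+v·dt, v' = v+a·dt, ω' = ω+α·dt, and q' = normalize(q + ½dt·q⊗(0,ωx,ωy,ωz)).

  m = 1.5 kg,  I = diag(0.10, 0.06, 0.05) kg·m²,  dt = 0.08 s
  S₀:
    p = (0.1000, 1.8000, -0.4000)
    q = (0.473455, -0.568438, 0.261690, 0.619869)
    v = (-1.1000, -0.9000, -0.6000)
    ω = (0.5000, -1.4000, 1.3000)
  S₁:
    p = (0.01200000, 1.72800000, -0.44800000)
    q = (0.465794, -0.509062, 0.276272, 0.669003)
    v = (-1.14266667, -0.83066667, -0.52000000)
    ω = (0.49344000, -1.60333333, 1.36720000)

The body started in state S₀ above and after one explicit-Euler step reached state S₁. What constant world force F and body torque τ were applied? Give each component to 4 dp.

Δω = ω₁−ω₀ = (-0.00656000, -0.20333333, 0.06720000)
I·α + gyro = (0.0100, -0.1200, 0.0700)
Δv = v₁−v₀ = (-0.04266667, 0.06933333, 0.08000000)
F = m·Δv/dt = (-0.8000, 1.3000, 1.5000)

F = (-0.8000, 1.3000, 1.5000)
τ = (0.0100, -0.1200, 0.0700)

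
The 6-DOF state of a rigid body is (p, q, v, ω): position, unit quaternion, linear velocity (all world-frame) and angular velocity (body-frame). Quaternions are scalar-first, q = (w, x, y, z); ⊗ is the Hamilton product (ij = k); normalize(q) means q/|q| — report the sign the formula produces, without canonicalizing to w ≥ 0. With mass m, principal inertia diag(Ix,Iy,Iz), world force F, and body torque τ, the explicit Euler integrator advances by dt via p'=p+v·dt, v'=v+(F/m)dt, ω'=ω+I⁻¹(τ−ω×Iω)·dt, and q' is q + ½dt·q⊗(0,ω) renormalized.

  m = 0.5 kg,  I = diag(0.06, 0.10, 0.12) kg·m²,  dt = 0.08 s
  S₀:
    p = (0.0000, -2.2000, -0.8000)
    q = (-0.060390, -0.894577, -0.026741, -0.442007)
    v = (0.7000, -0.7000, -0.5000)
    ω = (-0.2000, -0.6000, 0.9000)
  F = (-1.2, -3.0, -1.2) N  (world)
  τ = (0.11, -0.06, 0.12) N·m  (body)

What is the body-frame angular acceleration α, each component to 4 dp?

gyro term ω×Iω = (-0.0108, 0.0108, 0.0048)
(τ − ω×Iω)/I = (2.0133, -0.7080, 0.9600)

α = (2.0133, -0.7080, 0.9600)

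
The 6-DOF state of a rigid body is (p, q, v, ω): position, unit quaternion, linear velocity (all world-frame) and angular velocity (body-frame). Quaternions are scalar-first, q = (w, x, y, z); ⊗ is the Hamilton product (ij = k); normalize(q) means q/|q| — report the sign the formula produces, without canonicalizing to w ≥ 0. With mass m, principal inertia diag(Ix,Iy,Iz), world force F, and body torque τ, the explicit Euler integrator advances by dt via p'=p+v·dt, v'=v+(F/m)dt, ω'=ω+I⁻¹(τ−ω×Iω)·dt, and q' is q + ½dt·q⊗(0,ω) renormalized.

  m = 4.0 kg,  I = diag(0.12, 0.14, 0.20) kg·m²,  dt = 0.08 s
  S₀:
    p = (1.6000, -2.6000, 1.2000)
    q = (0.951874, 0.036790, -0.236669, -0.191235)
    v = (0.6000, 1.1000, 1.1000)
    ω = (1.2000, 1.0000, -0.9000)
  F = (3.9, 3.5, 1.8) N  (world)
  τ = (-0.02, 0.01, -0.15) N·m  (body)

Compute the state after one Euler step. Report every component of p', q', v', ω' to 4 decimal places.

p' = (1.6480, -2.5120, 1.2880)
q' = (0.9502, 0.0984, -0.2059, -0.2121)
v' = (0.6780, 1.1700, 1.1360)
ω' = (1.2227, 0.9563, -0.9696)

linear accel F/m = (0.9750, 0.8750, 0.4500)
p' = p + v·dt = (1.6480, -2.5120, 1.2880)
v + (F/m)dt = (0.6780, 1.1700, 1.1360)
ω×(Iω) gyroscopic = (-0.0540, 0.0864, 0.0240)
(τ − ω×Iω)/I = (0.2833, -0.5457, -0.8700)
ω + α·dt = (1.2227, 0.9563, -0.9696)
Hamilton product q⊗(0,ω) = (0.0204095, 1.5464859, 0.7555030, -0.5358938)
q + ½dt·q⊗(0,ω), renormalized = (0.9502, 0.0984, -0.2059, -0.2121)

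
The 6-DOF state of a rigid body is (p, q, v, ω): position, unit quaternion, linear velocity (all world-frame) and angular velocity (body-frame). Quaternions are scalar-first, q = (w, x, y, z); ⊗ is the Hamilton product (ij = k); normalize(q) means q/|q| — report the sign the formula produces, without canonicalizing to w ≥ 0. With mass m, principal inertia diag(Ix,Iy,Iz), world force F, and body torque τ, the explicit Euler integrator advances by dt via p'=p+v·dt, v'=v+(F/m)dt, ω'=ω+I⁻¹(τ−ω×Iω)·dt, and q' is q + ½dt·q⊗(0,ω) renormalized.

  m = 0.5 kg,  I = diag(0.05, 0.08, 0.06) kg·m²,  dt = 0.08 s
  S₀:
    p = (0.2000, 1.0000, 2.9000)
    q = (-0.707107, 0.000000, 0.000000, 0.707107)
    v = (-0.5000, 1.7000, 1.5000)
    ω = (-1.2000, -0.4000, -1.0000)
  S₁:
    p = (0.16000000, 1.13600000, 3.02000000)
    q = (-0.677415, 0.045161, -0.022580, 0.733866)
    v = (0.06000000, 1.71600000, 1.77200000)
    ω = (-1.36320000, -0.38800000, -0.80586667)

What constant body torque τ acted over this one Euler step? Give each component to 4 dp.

τ = (-0.1100, 0.0000, 0.1600)

ω₁ − ω₀ = (-0.16320000, 0.01200000, 0.19413333)
ω₀×(Iω₀) = (-0.0080, -0.0120, 0.0144)
I·α + gyro = (-0.1100, 0.0000, 0.1600)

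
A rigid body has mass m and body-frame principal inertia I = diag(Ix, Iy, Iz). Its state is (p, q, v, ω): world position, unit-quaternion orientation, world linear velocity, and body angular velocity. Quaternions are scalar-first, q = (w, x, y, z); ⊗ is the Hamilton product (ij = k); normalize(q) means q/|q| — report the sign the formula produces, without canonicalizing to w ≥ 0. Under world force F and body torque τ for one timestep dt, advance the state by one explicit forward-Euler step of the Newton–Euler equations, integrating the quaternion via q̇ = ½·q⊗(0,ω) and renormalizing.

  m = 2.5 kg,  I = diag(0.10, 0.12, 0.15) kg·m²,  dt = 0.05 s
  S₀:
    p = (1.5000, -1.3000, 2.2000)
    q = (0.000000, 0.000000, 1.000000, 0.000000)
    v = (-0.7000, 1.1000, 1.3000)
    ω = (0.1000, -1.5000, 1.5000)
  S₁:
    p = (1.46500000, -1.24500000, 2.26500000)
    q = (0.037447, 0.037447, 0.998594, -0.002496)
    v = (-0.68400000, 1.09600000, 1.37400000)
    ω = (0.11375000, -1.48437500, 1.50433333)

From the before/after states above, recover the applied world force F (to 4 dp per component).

F = (0.8000, -0.2000, 3.7000)

Δv = v₁−v₀ = (0.01600000, -0.00400000, 0.07400000)
m·(v₁−v₀)/dt = (0.8000, -0.2000, 3.7000)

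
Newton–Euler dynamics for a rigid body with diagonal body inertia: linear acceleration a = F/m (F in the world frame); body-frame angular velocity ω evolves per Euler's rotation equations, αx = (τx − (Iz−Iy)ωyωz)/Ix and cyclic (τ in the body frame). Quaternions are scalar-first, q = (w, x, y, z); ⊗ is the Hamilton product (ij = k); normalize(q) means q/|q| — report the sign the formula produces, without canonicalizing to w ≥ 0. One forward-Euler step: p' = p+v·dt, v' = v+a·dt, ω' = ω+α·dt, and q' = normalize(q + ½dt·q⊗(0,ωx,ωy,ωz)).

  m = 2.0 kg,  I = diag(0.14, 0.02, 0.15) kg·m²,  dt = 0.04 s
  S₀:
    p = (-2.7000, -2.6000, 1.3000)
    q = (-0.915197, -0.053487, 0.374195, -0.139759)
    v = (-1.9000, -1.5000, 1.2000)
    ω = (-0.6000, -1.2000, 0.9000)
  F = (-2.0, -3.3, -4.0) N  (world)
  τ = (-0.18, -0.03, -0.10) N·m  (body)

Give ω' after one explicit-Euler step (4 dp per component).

gyro term ω×Iω = (-0.1404, 0.0054, -0.0864)
angular accel α = (-0.2829, -1.7700, -0.0907)
ω + α·dt = (-0.6113, -1.2708, 0.8964)

ω' = (-0.6113, -1.2708, 0.8964)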